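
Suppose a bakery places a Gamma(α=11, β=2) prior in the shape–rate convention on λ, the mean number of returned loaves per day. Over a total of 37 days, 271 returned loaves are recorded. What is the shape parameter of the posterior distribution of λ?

282

Total count 271 over total exposure 37 days.
By Gamma–Poisson conjugacy, the posterior is Gamma(α + Σx, β + Σt) = Gamma(11 + 271, 2 + 37) = Gamma(282, 39).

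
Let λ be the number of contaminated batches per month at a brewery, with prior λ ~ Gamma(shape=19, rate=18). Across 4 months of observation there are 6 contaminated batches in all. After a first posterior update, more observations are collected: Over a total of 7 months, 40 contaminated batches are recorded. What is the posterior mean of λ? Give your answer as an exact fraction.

Total count 6 over total exposure 4 months.
After the first batch: Gamma(19 + 6, 18 + 4) = Gamma(25, 22).
Total count 40 over total exposure 7 months.
After the second batch: Gamma(25 + 40, 22 + 7) = Gamma(65, 29).
Posterior mean = α'/β' = 65/29.

65/29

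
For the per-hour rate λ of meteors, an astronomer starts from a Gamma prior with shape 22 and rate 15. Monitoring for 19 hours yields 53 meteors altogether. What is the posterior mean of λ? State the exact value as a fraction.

Total count 53 over total exposure 19 hours.
By Gamma–Poisson conjugacy, the posterior is Gamma(α + Σx, β + Σt) = Gamma(22 + 53, 15 + 19) = Gamma(75, 34).
Posterior mean = α'/β' = 75/34.

75/34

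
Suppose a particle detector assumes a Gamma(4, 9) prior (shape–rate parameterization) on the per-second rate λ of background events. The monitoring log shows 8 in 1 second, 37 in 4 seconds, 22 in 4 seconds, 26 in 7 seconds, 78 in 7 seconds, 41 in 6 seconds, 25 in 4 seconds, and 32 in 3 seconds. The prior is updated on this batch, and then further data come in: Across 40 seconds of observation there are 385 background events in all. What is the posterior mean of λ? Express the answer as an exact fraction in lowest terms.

658/85

Total count: 8 + 37 + 22 + 26 + 78 + 41 + 25 + 32 = 269.
Total exposure: 1 + 4 + 4 + 7 + 7 + 6 + 4 + 3 = 36 seconds.
After the first batch: Gamma(4 + 269, 9 + 36) = Gamma(273, 45).
Total count 385 over total exposure 40 seconds.
After the second batch: Gamma(273 + 385, 45 + 40) = Gamma(658, 85).
Posterior mean = α'/β' = 658/85.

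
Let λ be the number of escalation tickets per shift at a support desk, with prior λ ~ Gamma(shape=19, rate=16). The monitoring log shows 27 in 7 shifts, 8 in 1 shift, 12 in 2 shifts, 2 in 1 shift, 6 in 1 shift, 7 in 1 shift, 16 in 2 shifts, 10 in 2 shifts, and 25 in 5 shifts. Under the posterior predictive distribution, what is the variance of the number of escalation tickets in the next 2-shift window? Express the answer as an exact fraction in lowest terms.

Total count: 27 + 8 + 12 + 2 + 6 + 7 + 16 + 10 + 25 = 113.
Total exposure: 7 + 1 + 2 + 1 + 1 + 1 + 2 + 2 + 5 = 22 shifts.
The Gamma prior is conjugate for the Poisson rate, so λ | data ~ Gamma(19+113, 16+22) = Gamma(132, 38).
The posterior predictive for a window of length T is Negative Binomial with variance T·α'·(β'+T)/β'² = 2·132·40/1444 = 2640/361.

2640/361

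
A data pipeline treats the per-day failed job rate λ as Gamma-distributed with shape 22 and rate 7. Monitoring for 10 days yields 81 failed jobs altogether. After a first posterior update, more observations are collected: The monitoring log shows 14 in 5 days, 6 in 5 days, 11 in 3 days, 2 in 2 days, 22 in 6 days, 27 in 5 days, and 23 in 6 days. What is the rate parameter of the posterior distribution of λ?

49

Total count 81 over total exposure 10 days.
After the first batch: Gamma(22 + 81, 7 + 10) = Gamma(103, 17).
Total count: 14 + 6 + 11 + 2 + 22 + 27 + 23 = 105.
Total exposure: 5 + 5 + 3 + 2 + 6 + 5 + 6 = 32 days.
After the second batch: Gamma(103 + 105, 17 + 32) = Gamma(208, 49).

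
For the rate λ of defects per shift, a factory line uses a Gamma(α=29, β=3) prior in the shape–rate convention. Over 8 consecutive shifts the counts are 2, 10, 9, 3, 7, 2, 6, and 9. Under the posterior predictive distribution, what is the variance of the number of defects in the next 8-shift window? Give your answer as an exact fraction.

1064/11

Total count: 2 + 10 + 9 + 3 + 7 + 2 + 6 + 9 = 48.
Total exposure: 8 shifts.
The Gamma prior is conjugate for the Poisson rate, so λ | data ~ Gamma(29+48, 3+8) = Gamma(77, 11).
The posterior predictive for a window of length T is Negative Binomial with variance T·α'·(β'+T)/β'² = 8·77·19/121 = 1064/11.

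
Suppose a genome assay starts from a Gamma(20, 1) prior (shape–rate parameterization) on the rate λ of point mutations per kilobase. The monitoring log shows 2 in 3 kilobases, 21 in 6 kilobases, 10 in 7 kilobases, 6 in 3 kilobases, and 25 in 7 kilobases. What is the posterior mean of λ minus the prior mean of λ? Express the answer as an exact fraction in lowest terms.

-152/9

Total count: 2 + 21 + 10 + 6 + 25 = 64.
Total exposure: 3 + 6 + 7 + 3 + 7 = 26 kilobases.
Posterior: α' = 20 + 64 = 84, β' = 1 + 26 = 27.
Posterior mean = 84/27 = 28/9; prior mean = 20/1 = 20. Difference = 28/9 − 20 = -152/9.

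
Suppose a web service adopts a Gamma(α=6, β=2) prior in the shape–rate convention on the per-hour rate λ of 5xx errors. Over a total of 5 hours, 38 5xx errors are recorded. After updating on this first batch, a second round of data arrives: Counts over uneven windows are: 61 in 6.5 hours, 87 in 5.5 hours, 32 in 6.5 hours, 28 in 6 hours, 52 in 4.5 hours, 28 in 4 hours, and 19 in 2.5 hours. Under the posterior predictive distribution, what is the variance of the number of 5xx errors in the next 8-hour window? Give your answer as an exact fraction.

Total count 38 over total exposure 5 hours.
After the first batch: Gamma(6 + 38, 2 + 5) = Gamma(44, 7).
Total count: 61 + 87 + 32 + 28 + 52 + 28 + 19 = 307.
Total exposure: 6.5 + 5.5 + 6.5 + 6 + 4.5 + 4 + 2.5 = 35.5 hours.
After the second batch: Gamma(44 + 307, 7 + 35.5) = Gamma(351, 85/2).
The posterior predictive for a window of length T is Negative Binomial with variance T·α'·(β'+T)/β'² = 8·351·(101/2)/(7225/4) = 567216/7225.

567216/7225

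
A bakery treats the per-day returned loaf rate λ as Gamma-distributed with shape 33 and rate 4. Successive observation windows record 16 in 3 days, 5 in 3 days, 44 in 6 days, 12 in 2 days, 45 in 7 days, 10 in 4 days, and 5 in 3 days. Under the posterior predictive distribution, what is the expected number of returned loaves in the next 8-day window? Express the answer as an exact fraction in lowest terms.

85/2

Total count: 16 + 5 + 44 + 12 + 45 + 10 + 5 = 137.
Total exposure: 3 + 3 + 6 + 2 + 7 + 4 + 3 = 28 days.
Conjugate update: add total count to the shape and total exposure to the rate, giving Gamma(170, 32).
Predictive mean over an 8-day window = T·E[λ|data] = 8·170/32 = 85/2.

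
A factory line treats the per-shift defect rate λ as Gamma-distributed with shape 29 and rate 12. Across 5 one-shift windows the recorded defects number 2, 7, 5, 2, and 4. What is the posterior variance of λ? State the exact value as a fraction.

49/289

Total count: 2 + 7 + 5 + 2 + 4 = 20.
Total exposure: 5 shifts.
Conjugate update: add total count to the shape and total exposure to the rate, giving Gamma(49, 17).
Posterior variance = α'/β'² = 49/289.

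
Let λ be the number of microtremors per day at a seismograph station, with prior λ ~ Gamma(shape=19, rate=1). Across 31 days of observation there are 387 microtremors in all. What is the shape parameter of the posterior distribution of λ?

406

Total count 387 over total exposure 31 days.
By Gamma–Poisson conjugacy, the posterior is Gamma(α + Σx, β + Σt) = Gamma(19 + 387, 1 + 31) = Gamma(406, 32).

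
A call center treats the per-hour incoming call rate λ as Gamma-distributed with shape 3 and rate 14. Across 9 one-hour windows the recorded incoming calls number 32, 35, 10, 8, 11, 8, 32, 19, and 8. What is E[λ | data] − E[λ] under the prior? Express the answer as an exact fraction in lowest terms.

2255/322

Total count: 32 + 35 + 10 + 8 + 11 + 8 + 32 + 19 + 8 = 163.
Total exposure: 9 hours.
By Gamma–Poisson conjugacy, the posterior is Gamma(α + Σx, β + Σt) = Gamma(3 + 163, 14 + 9) = Gamma(166, 23).
Posterior mean = 166/23 = 166/23; prior mean = 3/14 = 3/14. Difference = 166/23 − 3/14 = 2255/322.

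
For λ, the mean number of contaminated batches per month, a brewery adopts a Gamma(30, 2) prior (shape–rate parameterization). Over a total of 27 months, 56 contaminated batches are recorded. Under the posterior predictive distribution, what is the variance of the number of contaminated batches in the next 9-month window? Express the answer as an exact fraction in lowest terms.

29412/841

Total count 56 over total exposure 27 months.
The Gamma prior is conjugate for the Poisson rate, so λ | data ~ Gamma(30+56, 2+27) = Gamma(86, 29).
The posterior predictive for a window of length T is Negative Binomial with variance T·α'·(β'+T)/β'² = 9·86·38/841 = 29412/841.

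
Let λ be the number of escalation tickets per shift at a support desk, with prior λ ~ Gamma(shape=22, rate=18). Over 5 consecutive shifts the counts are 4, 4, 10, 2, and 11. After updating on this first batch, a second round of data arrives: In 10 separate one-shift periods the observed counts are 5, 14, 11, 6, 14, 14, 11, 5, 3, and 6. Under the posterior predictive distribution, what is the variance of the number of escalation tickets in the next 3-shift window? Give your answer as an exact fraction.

1704/121

Total count: 4 + 4 + 10 + 2 + 11 = 31.
Total exposure: 5 shifts.
After the first batch: Gamma(22 + 31, 18 + 5) = Gamma(53, 23).
Total count: 5 + 14 + 11 + 6 + 14 + 14 + 11 + 5 + 3 + 6 = 89.
Total exposure: 10 shifts.
After the second batch: Gamma(53 + 89, 23 + 10) = Gamma(142, 33).
The posterior predictive for a window of length T is Negative Binomial with variance T·α'·(β'+T)/β'² = 3·142·36/1089 = 1704/121.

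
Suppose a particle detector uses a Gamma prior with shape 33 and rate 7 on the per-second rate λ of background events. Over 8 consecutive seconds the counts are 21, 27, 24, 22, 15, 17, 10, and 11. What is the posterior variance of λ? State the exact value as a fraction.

4/5

Total count: 21 + 27 + 24 + 22 + 15 + 17 + 10 + 11 = 147.
Total exposure: 8 seconds.
The Gamma prior is conjugate for the Poisson rate, so λ | data ~ Gamma(33+147, 7+8) = Gamma(180, 15).
Posterior variance = α'/β'² = 180/225 = 4/5.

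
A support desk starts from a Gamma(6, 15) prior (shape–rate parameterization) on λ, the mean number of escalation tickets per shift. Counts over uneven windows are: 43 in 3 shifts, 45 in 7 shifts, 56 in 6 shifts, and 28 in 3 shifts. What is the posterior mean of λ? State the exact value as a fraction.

89/17

Total count: 43 + 45 + 56 + 28 = 172.
Total exposure: 3 + 7 + 6 + 3 = 19 shifts.
Gamma(α, β) with Poisson data over total exposure Σt gives posterior Gamma(α+Σx, β+Σt) = Gamma(178, 34).
Posterior mean = α'/β' = 178/34 = 89/17.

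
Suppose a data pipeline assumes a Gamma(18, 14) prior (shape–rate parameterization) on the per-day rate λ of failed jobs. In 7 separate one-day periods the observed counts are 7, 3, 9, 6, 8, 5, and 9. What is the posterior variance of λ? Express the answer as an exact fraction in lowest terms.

65/441

Total count: 7 + 3 + 9 + 6 + 8 + 5 + 9 = 47.
Total exposure: 7 days.
Conjugate update: add total count to the shape and total exposure to the rate, giving Gamma(65, 21).
Posterior variance = α'/β'² = 65/441.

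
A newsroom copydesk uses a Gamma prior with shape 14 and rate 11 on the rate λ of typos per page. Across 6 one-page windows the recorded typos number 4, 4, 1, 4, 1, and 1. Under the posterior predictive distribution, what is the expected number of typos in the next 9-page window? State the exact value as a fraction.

261/17

Total count: 4 + 4 + 1 + 4 + 1 + 1 = 15.
Total exposure: 6 pages.
Posterior: α' = 14 + 15 = 29, β' = 11 + 6 = 17.
Predictive mean over a 9-page window = T·E[λ|data] = 9·29/17 = 261/17.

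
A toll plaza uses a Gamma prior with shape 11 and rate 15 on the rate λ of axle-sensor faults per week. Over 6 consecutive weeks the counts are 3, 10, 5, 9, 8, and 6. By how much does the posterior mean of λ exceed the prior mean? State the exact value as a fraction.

Total count: 3 + 10 + 5 + 9 + 8 + 6 = 41.
Total exposure: 6 weeks.
By Gamma–Poisson conjugacy, the posterior is Gamma(α + Σx, β + Σt) = Gamma(11 + 41, 15 + 6) = Gamma(52, 21).
Posterior mean = 52/21 = 52/21; prior mean = 11/15 = 11/15. Difference = 52/21 − 11/15 = 61/35.

61/35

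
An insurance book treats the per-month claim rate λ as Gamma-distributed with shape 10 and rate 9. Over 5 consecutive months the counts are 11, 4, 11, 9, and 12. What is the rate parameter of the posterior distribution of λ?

14

Total count: 11 + 4 + 11 + 9 + 12 = 47.
Total exposure: 5 months.
The Gamma prior is conjugate for the Poisson rate, so λ | data ~ Gamma(10+47, 9+5) = Gamma(57, 14).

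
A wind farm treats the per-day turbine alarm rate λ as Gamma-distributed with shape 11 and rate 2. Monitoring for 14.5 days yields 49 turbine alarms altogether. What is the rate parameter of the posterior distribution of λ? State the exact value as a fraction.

33/2

Total count 49 over total exposure 14.5 days.
Posterior: α' = 11 + 49 = 60, β' = 2 + 14.5 = 33/2.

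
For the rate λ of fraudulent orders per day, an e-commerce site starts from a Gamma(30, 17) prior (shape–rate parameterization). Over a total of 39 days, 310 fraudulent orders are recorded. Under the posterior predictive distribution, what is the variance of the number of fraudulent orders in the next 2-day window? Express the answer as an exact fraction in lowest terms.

Total count 310 over total exposure 39 days.
The Gamma prior is conjugate for the Poisson rate, so λ | data ~ Gamma(30+310, 17+39) = Gamma(340, 56).
The posterior predictive for a window of length T is Negative Binomial with variance T·α'·(β'+T)/β'² = 2·340·58/3136 = 2465/196.

2465/196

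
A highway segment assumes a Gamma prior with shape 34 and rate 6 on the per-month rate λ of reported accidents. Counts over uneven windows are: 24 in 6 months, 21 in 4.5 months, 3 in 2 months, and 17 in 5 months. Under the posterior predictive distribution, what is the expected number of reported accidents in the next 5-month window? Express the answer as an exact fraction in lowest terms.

990/47

Total count: 24 + 21 + 3 + 17 = 65.
Total exposure: 6 + 4.5 + 2 + 5 = 17.5 months.
Gamma(α, β) with Poisson data over total exposure Σt gives posterior Gamma(α+Σx, β+Σt) = Gamma(99, 47/2).
Predictive mean over a 5-month window = T·E[λ|data] = 5·99/(47/2) = 990/47.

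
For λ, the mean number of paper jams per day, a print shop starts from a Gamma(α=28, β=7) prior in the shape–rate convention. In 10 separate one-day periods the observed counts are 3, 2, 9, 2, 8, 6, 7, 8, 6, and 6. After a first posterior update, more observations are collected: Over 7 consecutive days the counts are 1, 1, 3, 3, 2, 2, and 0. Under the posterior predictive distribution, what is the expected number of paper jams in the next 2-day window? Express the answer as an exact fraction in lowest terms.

Total count: 3 + 2 + 9 + 2 + 8 + 6 + 7 + 8 + 6 + 6 = 57.
Total exposure: 10 days.
After the first batch: Gamma(28 + 57, 7 + 10) = Gamma(85, 17).
Total count: 1 + 1 + 3 + 3 + 2 + 2 + 0 = 12.
Total exposure: 7 days.
After the second batch: Gamma(85 + 12, 17 + 7) = Gamma(97, 24).
Predictive mean over a 2-day window = T·E[λ|data] = 2·97/24 = 97/12.

97/12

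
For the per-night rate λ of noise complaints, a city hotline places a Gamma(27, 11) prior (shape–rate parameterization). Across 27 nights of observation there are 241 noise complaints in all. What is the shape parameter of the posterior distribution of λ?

Total count 241 over total exposure 27 nights.
By Gamma–Poisson conjugacy, the posterior is Gamma(α + Σx, β + Σt) = Gamma(27 + 241, 11 + 27) = Gamma(268, 38).

268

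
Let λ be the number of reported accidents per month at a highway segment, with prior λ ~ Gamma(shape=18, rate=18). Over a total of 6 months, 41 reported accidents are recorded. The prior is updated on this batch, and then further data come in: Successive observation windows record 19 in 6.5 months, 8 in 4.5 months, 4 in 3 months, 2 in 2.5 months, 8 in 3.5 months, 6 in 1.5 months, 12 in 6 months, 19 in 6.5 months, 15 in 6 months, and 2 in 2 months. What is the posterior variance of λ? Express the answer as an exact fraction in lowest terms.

7/198

Total count 41 over total exposure 6 months.
After the first batch: Gamma(18 + 41, 18 + 6) = Gamma(59, 24).
Total count: 19 + 8 + 4 + 2 + 8 + 6 + 12 + 19 + 15 + 2 = 95.
Total exposure: 6.5 + 4.5 + 3 + 2.5 + 3.5 + 1.5 + 6 + 6.5 + 6 + 2 = 42 months.
After the second batch: Gamma(59 + 95, 24 + 42) = Gamma(154, 66).
Posterior variance = α'/β'² = 154/4356 = 7/198.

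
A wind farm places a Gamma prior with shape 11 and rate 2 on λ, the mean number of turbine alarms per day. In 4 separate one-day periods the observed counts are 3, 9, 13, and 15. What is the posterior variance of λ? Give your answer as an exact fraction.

Total count: 3 + 9 + 13 + 15 = 40.
Total exposure: 4 days.
Conjugate update: add total count to the shape and total exposure to the rate, giving Gamma(51, 6).
Posterior variance = α'/β'² = 51/36 = 17/12.

17/12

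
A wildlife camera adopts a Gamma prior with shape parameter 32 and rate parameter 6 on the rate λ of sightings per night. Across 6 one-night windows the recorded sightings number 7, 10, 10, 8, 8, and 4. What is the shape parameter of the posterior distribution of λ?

Total count: 7 + 10 + 10 + 8 + 8 + 4 = 47.
Total exposure: 6 nights.
Posterior: α' = 32 + 47 = 79, β' = 6 + 6 = 12.

79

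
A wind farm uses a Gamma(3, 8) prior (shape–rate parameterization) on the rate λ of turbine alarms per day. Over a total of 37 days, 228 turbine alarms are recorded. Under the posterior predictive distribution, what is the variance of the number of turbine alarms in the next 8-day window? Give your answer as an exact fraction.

Total count 228 over total exposure 37 days.
The Gamma prior is conjugate for the Poisson rate, so λ | data ~ Gamma(3+228, 8+37) = Gamma(231, 45).
The posterior predictive for a window of length T is Negative Binomial with variance T·α'·(β'+T)/β'² = 8·231·53/2025 = 32648/675.

32648/675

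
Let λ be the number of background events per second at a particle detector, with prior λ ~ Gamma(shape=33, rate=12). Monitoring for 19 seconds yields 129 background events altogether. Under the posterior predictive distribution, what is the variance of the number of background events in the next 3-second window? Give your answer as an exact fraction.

16524/961

Total count 129 over total exposure 19 seconds.
Posterior: α' = 33 + 129 = 162, β' = 12 + 19 = 31.
The posterior predictive for a window of length T is Negative Binomial with variance T·α'·(β'+T)/β'² = 3·162·34/961 = 16524/961.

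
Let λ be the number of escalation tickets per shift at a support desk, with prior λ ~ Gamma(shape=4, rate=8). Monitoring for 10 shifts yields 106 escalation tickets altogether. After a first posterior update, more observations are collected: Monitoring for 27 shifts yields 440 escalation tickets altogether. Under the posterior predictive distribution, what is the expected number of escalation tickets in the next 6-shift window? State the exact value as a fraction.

Total count 106 over total exposure 10 shifts.
After the first batch: Gamma(4 + 106, 8 + 10) = Gamma(110, 18).
Total count 440 over total exposure 27 shifts.
After the second batch: Gamma(110 + 440, 18 + 27) = Gamma(550, 45).
Predictive mean over a 6-shift window = T·E[λ|data] = 6·550/45 = 220/3.

220/3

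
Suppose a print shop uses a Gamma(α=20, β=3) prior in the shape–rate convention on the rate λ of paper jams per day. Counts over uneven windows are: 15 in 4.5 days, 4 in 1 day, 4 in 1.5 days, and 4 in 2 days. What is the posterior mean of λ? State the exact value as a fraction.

47/12

Total count: 15 + 4 + 4 + 4 = 27.
Total exposure: 4.5 + 1 + 1.5 + 2 = 9 days.
Gamma(α, β) with Poisson data over total exposure Σt gives posterior Gamma(α+Σx, β+Σt) = Gamma(47, 12).
Posterior mean = α'/β' = 47/12.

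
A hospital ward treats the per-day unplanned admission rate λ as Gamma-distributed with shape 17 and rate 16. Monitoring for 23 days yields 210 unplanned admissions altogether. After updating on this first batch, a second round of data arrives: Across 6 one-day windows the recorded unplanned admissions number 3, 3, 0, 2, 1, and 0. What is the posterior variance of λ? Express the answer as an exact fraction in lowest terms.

Total count 210 over total exposure 23 days.
After the first batch: Gamma(17 + 210, 16 + 23) = Gamma(227, 39).
Total count: 3 + 3 + 0 + 2 + 1 + 0 = 9.
Total exposure: 6 days.
After the second batch: Gamma(227 + 9, 39 + 6) = Gamma(236, 45).
Posterior variance = α'/β'² = 236/2025.

236/2025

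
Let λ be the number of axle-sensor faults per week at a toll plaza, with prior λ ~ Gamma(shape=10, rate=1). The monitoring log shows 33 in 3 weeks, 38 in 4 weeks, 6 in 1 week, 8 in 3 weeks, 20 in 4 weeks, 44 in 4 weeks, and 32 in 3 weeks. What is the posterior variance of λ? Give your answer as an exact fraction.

191/529

Total count: 33 + 38 + 6 + 8 + 20 + 44 + 32 = 181.
Total exposure: 3 + 4 + 1 + 3 + 4 + 4 + 3 = 22 weeks.
The Gamma prior is conjugate for the Poisson rate, so λ | data ~ Gamma(10+181, 1+22) = Gamma(191, 23).
Posterior variance = α'/β'² = 191/529.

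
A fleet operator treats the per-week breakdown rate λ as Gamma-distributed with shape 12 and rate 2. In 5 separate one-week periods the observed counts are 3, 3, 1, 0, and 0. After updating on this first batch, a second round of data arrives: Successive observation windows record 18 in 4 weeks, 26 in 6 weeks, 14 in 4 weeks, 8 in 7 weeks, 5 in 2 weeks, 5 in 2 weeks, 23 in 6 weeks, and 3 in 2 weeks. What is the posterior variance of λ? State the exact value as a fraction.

Total count: 3 + 3 + 1 + 0 + 0 = 7.
Total exposure: 5 weeks.
After the first batch: Gamma(12 + 7, 2 + 5) = Gamma(19, 7).
Total count: 18 + 26 + 14 + 8 + 5 + 5 + 23 + 3 = 102.
Total exposure: 4 + 6 + 4 + 7 + 2 + 2 + 6 + 2 = 33 weeks.
After the second batch: Gamma(19 + 102, 7 + 33) = Gamma(121, 40).
Posterior variance = α'/β'² = 121/1600.

121/1600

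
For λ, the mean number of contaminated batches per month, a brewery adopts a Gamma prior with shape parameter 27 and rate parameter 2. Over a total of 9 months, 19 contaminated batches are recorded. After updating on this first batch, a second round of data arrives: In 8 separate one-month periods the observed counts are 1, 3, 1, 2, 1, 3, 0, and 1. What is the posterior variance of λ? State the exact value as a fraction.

Total count 19 over total exposure 9 months.
After the first batch: Gamma(27 + 19, 2 + 9) = Gamma(46, 11).
Total count: 1 + 3 + 1 + 2 + 1 + 3 + 0 + 1 = 12.
Total exposure: 8 months.
After the second batch: Gamma(46 + 12, 11 + 8) = Gamma(58, 19).
Posterior variance = α'/β'² = 58/361.

58/361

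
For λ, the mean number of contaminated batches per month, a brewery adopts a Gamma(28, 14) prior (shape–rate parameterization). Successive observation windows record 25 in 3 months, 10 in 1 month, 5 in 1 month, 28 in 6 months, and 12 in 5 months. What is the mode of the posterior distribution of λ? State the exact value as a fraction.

107/30

Total count: 25 + 10 + 5 + 28 + 12 = 80.
Total exposure: 3 + 1 + 1 + 6 + 5 = 16 months.
By Gamma–Poisson conjugacy, the posterior is Gamma(α + Σx, β + Σt) = Gamma(28 + 80, 14 + 16) = Gamma(108, 30).
Posterior mode = (α'−1)/β' = 107/30.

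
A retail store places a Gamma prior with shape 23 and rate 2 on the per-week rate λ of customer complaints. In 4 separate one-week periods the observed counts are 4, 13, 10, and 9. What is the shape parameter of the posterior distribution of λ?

59

Total count: 4 + 13 + 10 + 9 = 36.
Total exposure: 4 weeks.
The Gamma prior is conjugate for the Poisson rate, so λ | data ~ Gamma(23+36, 2+4) = Gamma(59, 6).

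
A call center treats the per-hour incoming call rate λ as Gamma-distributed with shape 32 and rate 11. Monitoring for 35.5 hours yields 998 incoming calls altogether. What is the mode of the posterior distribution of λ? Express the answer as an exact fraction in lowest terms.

686/31

Total count 998 over total exposure 35.5 hours.
Conjugate update: add total count to the shape and total exposure to the rate, giving Gamma(1030, 93/2).
Posterior mode = (α'−1)/β' = 1029/(93/2) = 686/31.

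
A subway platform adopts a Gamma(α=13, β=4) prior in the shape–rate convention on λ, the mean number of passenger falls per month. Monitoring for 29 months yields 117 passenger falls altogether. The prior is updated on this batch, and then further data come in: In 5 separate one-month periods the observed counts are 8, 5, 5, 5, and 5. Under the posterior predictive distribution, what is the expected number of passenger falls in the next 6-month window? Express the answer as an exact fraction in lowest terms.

Total count 117 over total exposure 29 months.
After the first batch: Gamma(13 + 117, 4 + 29) = Gamma(130, 33).
Total count: 8 + 5 + 5 + 5 + 5 = 28.
Total exposure: 5 months.
After the second batch: Gamma(130 + 28, 33 + 5) = Gamma(158, 38).
Predictive mean over a 6-month window = T·E[λ|data] = 6·158/38 = 474/19.

474/19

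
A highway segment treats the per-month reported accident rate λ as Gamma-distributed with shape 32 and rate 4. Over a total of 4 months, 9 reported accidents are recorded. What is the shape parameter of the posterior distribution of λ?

41

Total count 9 over total exposure 4 months.
Posterior: α' = 32 + 9 = 41, β' = 4 + 4 = 8.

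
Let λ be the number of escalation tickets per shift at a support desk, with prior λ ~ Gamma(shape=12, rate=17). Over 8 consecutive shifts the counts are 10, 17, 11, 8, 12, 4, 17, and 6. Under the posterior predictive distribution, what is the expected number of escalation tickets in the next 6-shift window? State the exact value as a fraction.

Total count: 10 + 17 + 11 + 8 + 12 + 4 + 17 + 6 = 85.
Total exposure: 8 shifts.
Posterior: α' = 12 + 85 = 97, β' = 17 + 8 = 25.
Predictive mean over a 6-shift window = T·E[λ|data] = 6·97/25 = 582/25.

582/25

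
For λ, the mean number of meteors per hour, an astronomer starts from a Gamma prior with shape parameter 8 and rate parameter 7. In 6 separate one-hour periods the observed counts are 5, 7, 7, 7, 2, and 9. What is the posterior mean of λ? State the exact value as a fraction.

Total count: 5 + 7 + 7 + 7 + 2 + 9 = 37.
Total exposure: 6 hours.
By Gamma–Poisson conjugacy, the posterior is Gamma(α + Σx, β + Σt) = Gamma(8 + 37, 7 + 6) = Gamma(45, 13).
Posterior mean = α'/β' = 45/13.

45/13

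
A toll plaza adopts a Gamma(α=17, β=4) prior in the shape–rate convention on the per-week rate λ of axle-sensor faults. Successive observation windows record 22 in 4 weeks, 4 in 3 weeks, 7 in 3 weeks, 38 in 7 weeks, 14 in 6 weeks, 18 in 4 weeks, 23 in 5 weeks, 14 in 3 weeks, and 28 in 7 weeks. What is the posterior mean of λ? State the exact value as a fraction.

Total count: 22 + 4 + 7 + 38 + 14 + 18 + 23 + 14 + 28 = 168.
Total exposure: 4 + 3 + 3 + 7 + 6 + 4 + 5 + 3 + 7 = 42 weeks.
By Gamma–Poisson conjugacy, the posterior is Gamma(α + Σx, β + Σt) = Gamma(17 + 168, 4 + 42) = Gamma(185, 46).
Posterior mean = α'/β' = 185/46.

185/46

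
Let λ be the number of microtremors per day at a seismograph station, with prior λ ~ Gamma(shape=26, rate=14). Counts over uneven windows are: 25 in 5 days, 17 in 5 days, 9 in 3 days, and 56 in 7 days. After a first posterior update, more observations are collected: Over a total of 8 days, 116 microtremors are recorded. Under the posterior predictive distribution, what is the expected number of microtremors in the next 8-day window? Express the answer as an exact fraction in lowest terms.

Total count: 25 + 17 + 9 + 56 = 107.
Total exposure: 5 + 5 + 3 + 7 = 20 days.
After the first batch: Gamma(26 + 107, 14 + 20) = Gamma(133, 34).
Total count 116 over total exposure 8 days.
After the second batch: Gamma(133 + 116, 34 + 8) = Gamma(249, 42).
Predictive mean over an 8-day window = T·E[λ|data] = 8·249/42 = 332/7.

332/7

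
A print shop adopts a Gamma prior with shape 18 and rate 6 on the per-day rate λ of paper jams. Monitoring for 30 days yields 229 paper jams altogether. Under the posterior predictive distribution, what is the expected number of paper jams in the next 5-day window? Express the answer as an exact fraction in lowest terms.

1235/36

Total count 229 over total exposure 30 days.
The Gamma prior is conjugate for the Poisson rate, so λ | data ~ Gamma(18+229, 6+30) = Gamma(247, 36).
Predictive mean over a 5-day window = T·E[λ|data] = 5·247/36 = 1235/36.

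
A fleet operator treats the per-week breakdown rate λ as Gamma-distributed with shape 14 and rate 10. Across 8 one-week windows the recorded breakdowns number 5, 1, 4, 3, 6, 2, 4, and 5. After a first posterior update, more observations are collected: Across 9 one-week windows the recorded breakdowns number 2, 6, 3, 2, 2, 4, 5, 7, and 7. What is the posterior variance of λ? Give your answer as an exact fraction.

Total count: 5 + 1 + 4 + 3 + 6 + 2 + 4 + 5 = 30.
Total exposure: 8 weeks.
After the first batch: Gamma(14 + 30, 10 + 8) = Gamma(44, 18).
Total count: 2 + 6 + 3 + 2 + 2 + 4 + 5 + 7 + 7 = 38.
Total exposure: 9 weeks.
After the second batch: Gamma(44 + 38, 18 + 9) = Gamma(82, 27).
Posterior variance = α'/β'² = 82/729.

82/729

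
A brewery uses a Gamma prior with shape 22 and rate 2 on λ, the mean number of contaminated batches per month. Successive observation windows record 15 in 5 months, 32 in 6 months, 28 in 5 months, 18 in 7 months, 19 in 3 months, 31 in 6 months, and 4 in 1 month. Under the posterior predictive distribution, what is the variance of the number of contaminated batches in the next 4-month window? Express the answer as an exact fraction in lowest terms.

26364/1225

Total count: 15 + 32 + 28 + 18 + 19 + 31 + 4 = 147.
Total exposure: 5 + 6 + 5 + 7 + 3 + 6 + 1 = 33 months.
By Gamma–Poisson conjugacy, the posterior is Gamma(α + Σx, β + Σt) = Gamma(22 + 147, 2 + 33) = Gamma(169, 35).
The posterior predictive for a window of length T is Negative Binomial with variance T·α'·(β'+T)/β'² = 4·169·39/1225 = 26364/1225.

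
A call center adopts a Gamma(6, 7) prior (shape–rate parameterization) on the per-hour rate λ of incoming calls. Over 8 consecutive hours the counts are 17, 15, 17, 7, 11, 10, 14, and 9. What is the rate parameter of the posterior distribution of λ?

Total count: 17 + 15 + 17 + 7 + 11 + 10 + 14 + 9 = 100.
Total exposure: 8 hours.
The Gamma prior is conjugate for the Poisson rate, so λ | data ~ Gamma(6+100, 7+8) = Gamma(106, 15).

15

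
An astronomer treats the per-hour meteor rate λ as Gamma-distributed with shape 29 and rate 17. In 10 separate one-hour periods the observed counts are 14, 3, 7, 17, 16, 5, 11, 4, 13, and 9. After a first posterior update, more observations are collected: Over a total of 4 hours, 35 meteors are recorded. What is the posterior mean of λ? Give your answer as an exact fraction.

163/31

Total count: 14 + 3 + 7 + 17 + 16 + 5 + 11 + 4 + 13 + 9 = 99.
Total exposure: 10 hours.
After the first batch: Gamma(29 + 99, 17 + 10) = Gamma(128, 27).
Total count 35 over total exposure 4 hours.
After the second batch: Gamma(128 + 35, 27 + 4) = Gamma(163, 31).
Posterior mean = α'/β' = 163/31.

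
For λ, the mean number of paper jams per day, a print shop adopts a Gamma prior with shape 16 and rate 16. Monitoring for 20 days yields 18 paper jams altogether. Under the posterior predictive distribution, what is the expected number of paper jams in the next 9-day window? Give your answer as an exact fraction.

Total count 18 over total exposure 20 days.
Conjugate update: add total count to the shape and total exposure to the rate, giving Gamma(34, 36).
Predictive mean over a 9-day window = T·E[λ|data] = 9·34/36 = 17/2.

17/2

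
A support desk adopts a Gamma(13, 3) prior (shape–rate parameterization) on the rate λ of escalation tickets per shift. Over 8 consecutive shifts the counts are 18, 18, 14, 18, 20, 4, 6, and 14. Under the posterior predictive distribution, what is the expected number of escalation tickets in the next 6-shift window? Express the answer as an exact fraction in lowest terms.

750/11

Total count: 18 + 18 + 14 + 18 + 20 + 4 + 6 + 14 = 112.
Total exposure: 8 shifts.
Gamma(α, β) with Poisson data over total exposure Σt gives posterior Gamma(α+Σx, β+Σt) = Gamma(125, 11).
Predictive mean over a 6-shift window = T·E[λ|data] = 6·125/11 = 750/11.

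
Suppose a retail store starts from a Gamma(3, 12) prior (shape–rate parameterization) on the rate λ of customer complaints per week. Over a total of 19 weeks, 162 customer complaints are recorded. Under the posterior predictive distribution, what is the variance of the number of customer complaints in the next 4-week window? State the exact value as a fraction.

23100/961

Total count 162 over total exposure 19 weeks.
Posterior: α' = 3 + 162 = 165, β' = 12 + 19 = 31.
The posterior predictive for a window of length T is Negative Binomial with variance T·α'·(β'+T)/β'² = 4·165·35/961 = 23100/961.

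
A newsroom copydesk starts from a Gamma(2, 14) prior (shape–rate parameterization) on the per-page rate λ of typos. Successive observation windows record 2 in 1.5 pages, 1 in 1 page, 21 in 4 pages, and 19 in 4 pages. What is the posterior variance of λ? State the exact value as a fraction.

180/2401

Total count: 2 + 1 + 21 + 19 = 43.
Total exposure: 1.5 + 1 + 4 + 4 = 10.5 pages.
By Gamma–Poisson conjugacy, the posterior is Gamma(α + Σx, β + Σt) = Gamma(2 + 43, 14 + 10.5) = Gamma(45, 49/2).
Posterior variance = α'/β'² = 45/(2401/4) = 180/2401.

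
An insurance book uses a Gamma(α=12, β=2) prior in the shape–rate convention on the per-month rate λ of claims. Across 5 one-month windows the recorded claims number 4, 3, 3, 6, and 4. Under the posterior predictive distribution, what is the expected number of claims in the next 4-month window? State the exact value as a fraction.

128/7

Total count: 4 + 3 + 3 + 6 + 4 = 20.
Total exposure: 5 months.
Posterior: α' = 12 + 20 = 32, β' = 2 + 5 = 7.
Predictive mean over a 4-month window = T·E[λ|data] = 4·32/7 = 128/7.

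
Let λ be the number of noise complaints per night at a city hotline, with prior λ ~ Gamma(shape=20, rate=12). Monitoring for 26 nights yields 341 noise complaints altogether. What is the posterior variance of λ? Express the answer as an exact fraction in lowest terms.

Total count 341 over total exposure 26 nights.
Posterior: α' = 20 + 341 = 361, β' = 12 + 26 = 38.
Posterior variance = α'/β'² = 361/1444 = 1/4.

1/4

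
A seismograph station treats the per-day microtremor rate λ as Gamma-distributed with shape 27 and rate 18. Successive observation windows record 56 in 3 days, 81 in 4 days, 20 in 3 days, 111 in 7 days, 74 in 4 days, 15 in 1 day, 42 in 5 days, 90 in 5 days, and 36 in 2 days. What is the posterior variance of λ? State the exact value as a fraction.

69/338

Total count: 56 + 81 + 20 + 111 + 74 + 15 + 42 + 90 + 36 = 525.
Total exposure: 3 + 4 + 3 + 7 + 4 + 1 + 5 + 5 + 2 = 34 days.
Gamma(α, β) with Poisson data over total exposure Σt gives posterior Gamma(α+Σx, β+Σt) = Gamma(552, 52).
Posterior variance = α'/β'² = 552/2704 = 69/338.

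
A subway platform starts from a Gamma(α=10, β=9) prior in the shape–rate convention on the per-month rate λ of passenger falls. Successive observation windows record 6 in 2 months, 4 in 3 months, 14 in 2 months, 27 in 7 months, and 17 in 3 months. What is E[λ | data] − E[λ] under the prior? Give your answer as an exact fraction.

Total count: 6 + 4 + 14 + 27 + 17 = 68.
Total exposure: 2 + 3 + 2 + 7 + 3 = 17 months.
Conjugate update: add total count to the shape and total exposure to the rate, giving Gamma(78, 26).
Posterior mean = 78/26 = 3; prior mean = 10/9 = 10/9. Difference = 3 − 10/9 = 17/9.

17/9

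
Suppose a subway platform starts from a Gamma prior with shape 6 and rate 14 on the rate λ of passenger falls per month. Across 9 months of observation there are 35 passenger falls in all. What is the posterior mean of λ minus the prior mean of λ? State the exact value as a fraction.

Total count 35 over total exposure 9 months.
By Gamma–Poisson conjugacy, the posterior is Gamma(α + Σx, β + Σt) = Gamma(6 + 35, 14 + 9) = Gamma(41, 23).
Posterior mean = 41/23 = 41/23; prior mean = 6/14 = 3/7. Difference = 41/23 − 3/7 = 218/161.

218/161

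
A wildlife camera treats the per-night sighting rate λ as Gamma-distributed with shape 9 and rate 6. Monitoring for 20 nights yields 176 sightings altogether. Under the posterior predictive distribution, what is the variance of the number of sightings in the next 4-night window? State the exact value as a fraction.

5550/169

Total count 176 over total exposure 20 nights.
Posterior: α' = 9 + 176 = 185, β' = 6 + 20 = 26.
The posterior predictive for a window of length T is Negative Binomial with variance T·α'·(β'+T)/β'² = 4·185·30/676 = 5550/169.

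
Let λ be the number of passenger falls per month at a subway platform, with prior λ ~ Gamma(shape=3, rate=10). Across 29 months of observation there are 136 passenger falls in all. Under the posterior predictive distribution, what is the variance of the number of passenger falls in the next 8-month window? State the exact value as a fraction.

Total count 136 over total exposure 29 months.
Posterior: α' = 3 + 136 = 139, β' = 10 + 29 = 39.
The posterior predictive for a window of length T is Negative Binomial with variance T·α'·(β'+T)/β'² = 8·139·47/1521 = 52264/1521.

52264/1521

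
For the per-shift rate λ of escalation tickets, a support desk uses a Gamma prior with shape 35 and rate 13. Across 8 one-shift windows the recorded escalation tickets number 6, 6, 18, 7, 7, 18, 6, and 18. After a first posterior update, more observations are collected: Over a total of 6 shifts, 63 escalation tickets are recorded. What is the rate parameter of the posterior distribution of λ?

27

Total count: 6 + 6 + 18 + 7 + 7 + 18 + 6 + 18 = 86.
Total exposure: 8 shifts.
After the first batch: Gamma(35 + 86, 13 + 8) = Gamma(121, 21).
Total count 63 over total exposure 6 shifts.
After the second batch: Gamma(121 + 63, 21 + 6) = Gamma(184, 27).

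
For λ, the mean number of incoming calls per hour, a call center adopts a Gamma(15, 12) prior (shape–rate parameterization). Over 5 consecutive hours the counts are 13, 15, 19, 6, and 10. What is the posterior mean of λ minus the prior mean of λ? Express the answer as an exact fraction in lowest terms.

Total count: 13 + 15 + 19 + 6 + 10 = 63.
Total exposure: 5 hours.
Conjugate update: add total count to the shape and total exposure to the rate, giving Gamma(78, 17).
Posterior mean = 78/17 = 78/17; prior mean = 15/12 = 5/4. Difference = 78/17 − 5/4 = 227/68.

227/68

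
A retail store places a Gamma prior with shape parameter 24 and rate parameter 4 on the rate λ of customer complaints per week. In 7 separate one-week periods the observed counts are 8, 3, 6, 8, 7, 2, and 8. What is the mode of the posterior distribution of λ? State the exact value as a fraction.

Total count: 8 + 3 + 6 + 8 + 7 + 2 + 8 = 42.
Total exposure: 7 weeks.
Posterior: α' = 24 + 42 = 66, β' = 4 + 7 = 11.
Posterior mode = (α'−1)/β' = 65/11.

65/11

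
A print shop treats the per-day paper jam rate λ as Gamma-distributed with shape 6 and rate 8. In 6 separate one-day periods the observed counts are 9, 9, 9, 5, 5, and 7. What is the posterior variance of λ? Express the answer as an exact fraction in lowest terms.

25/98

Total count: 9 + 9 + 9 + 5 + 5 + 7 = 44.
Total exposure: 6 days.
Posterior: α' = 6 + 44 = 50, β' = 8 + 6 = 14.
Posterior variance = α'/β'² = 50/196 = 25/98.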